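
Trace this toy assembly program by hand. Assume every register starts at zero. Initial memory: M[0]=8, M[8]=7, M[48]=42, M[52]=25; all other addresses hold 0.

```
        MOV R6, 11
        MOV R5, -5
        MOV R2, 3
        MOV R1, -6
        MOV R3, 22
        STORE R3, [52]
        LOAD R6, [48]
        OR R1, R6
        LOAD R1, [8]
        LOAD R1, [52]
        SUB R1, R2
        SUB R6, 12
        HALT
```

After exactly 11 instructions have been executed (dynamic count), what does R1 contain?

19

R6=11
R5=-5
R2=3
R1=-6
R3=22
STORE R3, [52] → M[52]=22
R6=M[48]=42
R1=(-6)|42=-6
R1=M[8]=7
R1=M[52]=22
R1=22-3=19
After step 11: R1 = 19.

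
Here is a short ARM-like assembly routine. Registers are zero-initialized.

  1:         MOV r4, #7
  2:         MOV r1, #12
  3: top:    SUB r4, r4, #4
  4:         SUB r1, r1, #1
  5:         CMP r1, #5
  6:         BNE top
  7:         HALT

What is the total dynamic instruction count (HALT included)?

31

after MOV r4, #7: r4=7
after MOV r1, #12: r1=12
after SUB r4, r4, #4: r4=7-4=3
after SUB r1, r1, #1: r1=12-1=11
CMP r1, #5  (cmp 11,5)
BNE top: taken
after SUB r4, r4, #4: r4=3-4=-1
after SUB r1, r1, #1: r1=11-1=10
CMP r1, #5  (cmp 10,5)
BNE top: taken
after SUB r4, r4, #4: r4=(-1)-4=-5
after SUB r1, r1, #1: r1=10-1=9
CMP r1, #5  (cmp 9,5)
BNE top: taken
after SUB r4, r4, #4: r4=(-5)-4=-9
after SUB r1, r1, #1: r1=9-1=8
CMP r1, #5  (cmp 8,5)
BNE top: taken
after SUB r4, r4, #4: r4=(-9)-4=-13
after SUB r1, r1, #1: r1=8-1=7
CMP r1, #5  (cmp 7,5)
BNE top: taken
after SUB r4, r4, #4: r4=(-13)-4=-17
after SUB r1, r1, #1: r1=7-1=6
CMP r1, #5  (cmp 6,5)
BNE top: taken
after SUB r4, r4, #4: r4=(-17)-4=-21
after SUB r1, r1, #1: r1=6-1=5
CMP r1, #5  (cmp 5,5)
BNE top: not taken
halt.
Total executed instructions: 31.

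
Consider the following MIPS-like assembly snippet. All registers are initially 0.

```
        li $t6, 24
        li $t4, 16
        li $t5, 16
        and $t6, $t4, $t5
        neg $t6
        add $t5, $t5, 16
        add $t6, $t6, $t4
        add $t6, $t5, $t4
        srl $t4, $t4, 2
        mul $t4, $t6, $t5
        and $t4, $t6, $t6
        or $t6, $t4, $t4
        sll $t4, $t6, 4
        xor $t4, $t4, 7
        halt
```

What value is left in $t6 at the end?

48

li $t6, 24 → $t6=24
li $t4, 16 → $t4=16
li $t5, 16 → $t5=16
and $t6, $t4, $t5 → $t6=16&16=16
neg $t6 → $t6=-(16)=-16
add $t5, $t5, 16 → $t5=16+16=32
add $t6, $t6, $t4 → $t6=(-16)+16=0
add $t6, $t5, $t4 → $t6=32+16=48
srl $t4, $t4, 2 → $t4=16>>2=4
mul $t4, $t6, $t5 → $t4=48*32=1536
and $t4, $t6, $t6 → $t4=48&48=48
or $t6, $t4, $t4 → $t6=48|48=48
sll $t4, $t6, 4 → $t4=48<<4=768
xor $t4, $t4, 7 → $t4=768^7=775
halt.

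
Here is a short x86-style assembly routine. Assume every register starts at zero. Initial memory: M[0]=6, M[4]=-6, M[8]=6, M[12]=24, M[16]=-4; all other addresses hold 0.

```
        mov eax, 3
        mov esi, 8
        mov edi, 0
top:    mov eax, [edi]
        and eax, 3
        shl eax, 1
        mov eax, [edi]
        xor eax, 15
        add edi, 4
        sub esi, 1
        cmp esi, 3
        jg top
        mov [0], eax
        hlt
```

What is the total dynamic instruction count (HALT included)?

eax=3
esi=8
edi=0
eax=M[0]=6
eax=6&3=2
eax=2<<1=4
eax=M[0]=6
eax=6^15=9
edi=0+4=4
esi=8-1=7
cmp esi, 3  (cmp 7,3)
jg top: taken
eax=M[4]=-6
eax=(-6)&3=2
eax=2<<1=4
eax=M[4]=-6
eax=(-6)^15=-11
edi=4+4=8
esi=7-1=6
cmp esi, 3  (cmp 6,3)
jg top: taken
eax=M[8]=6
eax=6&3=2
eax=2<<1=4
eax=M[8]=6
eax=6^15=9
edi=8+4=12
esi=6-1=5
cmp esi, 3  (cmp 5,3)
jg top: taken
eax=M[12]=24
eax=24&3=0
eax=0<<1=0
eax=M[12]=24
eax=24^15=23
edi=12+4=16
esi=5-1=4
cmp esi, 3  (cmp 4,3)
jg top: taken
eax=M[16]=-4
eax=(-4)&3=0
eax=0<<1=0
eax=M[16]=-4
eax=(-4)^15=-13
edi=16+4=20
esi=4-1=3
cmp esi, 3  (cmp 3,3)
jg top: not taken
mov [0], eax → M[0]=-13
halt.
Total executed instructions: 50.

50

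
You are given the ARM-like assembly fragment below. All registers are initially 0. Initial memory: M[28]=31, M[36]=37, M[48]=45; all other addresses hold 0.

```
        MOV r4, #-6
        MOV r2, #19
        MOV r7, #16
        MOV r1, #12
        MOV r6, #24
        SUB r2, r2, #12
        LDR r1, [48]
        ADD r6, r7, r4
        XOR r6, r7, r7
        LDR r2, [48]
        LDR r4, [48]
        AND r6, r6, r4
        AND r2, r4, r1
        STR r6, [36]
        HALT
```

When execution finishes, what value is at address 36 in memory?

after MOV r4, #-6: r4=-6
after MOV r2, #19: r2=19
after MOV r7, #16: r7=16
after MOV r1, #12: r1=12
after MOV r6, #24: r6=24
after SUB r2, r2, #12: r2=19-12=7
after LDR r1, [48]: r1=M[48]=45
after ADD r6, r7, r4: r6=16+(-6)=10
after XOR r6, r7, r7: r6=16^16=0
after LDR r2, [48]: r2=M[48]=45
after LDR r4, [48]: r4=M[48]=45
after AND r6, r6, r4: r6=0&45=0
after AND r2, r4, r1: r2=45&45=45
STR r6, [36] → M[36]=0
halt.

0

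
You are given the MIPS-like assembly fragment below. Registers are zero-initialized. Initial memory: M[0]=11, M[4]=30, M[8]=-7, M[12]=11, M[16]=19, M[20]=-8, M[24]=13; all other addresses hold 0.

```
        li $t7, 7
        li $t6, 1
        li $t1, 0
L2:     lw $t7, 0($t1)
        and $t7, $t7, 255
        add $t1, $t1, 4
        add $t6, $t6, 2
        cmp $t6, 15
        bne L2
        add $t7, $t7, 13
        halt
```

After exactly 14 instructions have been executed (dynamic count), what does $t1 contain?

8

li $t7, 7 → $t7=7
li $t6, 1 → $t6=1
li $t1, 0 → $t1=0
lw $t7, 0($t1) → $t7=M[0]=11
and $t7, $t7, 255 → $t7=11&255=11
add $t1, $t1, 4 → $t1=0+4=4
add $t6, $t6, 2 → $t6=1+2=3
cmp $t6, 15  (cmp 3,15)
bne L2: taken
lw $t7, 0($t1) → $t7=M[4]=30
and $t7, $t7, 255 → $t7=30&255=30
add $t1, $t1, 4 → $t1=4+4=8
add $t6, $t6, 2 → $t6=3+2=5
cmp $t6, 15  (cmp 5,15)
After step 14: $t1 = 8.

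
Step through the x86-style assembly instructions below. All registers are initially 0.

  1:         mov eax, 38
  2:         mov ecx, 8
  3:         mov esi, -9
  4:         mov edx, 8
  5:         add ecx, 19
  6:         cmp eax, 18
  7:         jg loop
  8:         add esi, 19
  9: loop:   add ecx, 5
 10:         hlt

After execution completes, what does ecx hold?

mov eax, 38 → eax=38
mov ecx, 8 → ecx=8
mov esi, -9 → esi=-9
mov edx, 8 → edx=8
add ecx, 19 → ecx=8+19=27
cmp eax, 18  (cmp 38,18)
jg loop: taken
add ecx, 5 → ecx=27+5=32
halt.

32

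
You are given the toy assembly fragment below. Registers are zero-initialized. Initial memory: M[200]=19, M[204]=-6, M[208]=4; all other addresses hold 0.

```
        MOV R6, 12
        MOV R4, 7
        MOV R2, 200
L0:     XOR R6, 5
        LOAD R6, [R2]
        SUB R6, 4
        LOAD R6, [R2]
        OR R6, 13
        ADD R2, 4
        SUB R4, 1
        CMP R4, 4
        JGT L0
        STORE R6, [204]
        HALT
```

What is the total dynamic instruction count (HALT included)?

R6=12
R4=7
R2=200
R6=12^5=9
R6=M[200]=19
R6=19-4=15
R6=M[200]=19
R6=19|13=31
R2=200+4=204
R4=7-1=6
CMP R4, 4  (cmp 6,4)
JGT L0: taken
R6=31^5=26
R6=M[204]=-6
R6=(-6)-4=-10
R6=M[204]=-6
R6=(-6)|13=-1
R2=204+4=208
R4=6-1=5
CMP R4, 4  (cmp 5,4)
JGT L0: taken
R6=(-1)^5=-6
R6=M[208]=4
R6=4-4=0
R6=M[208]=4
R6=4|13=13
R2=208+4=212
R4=5-1=4
CMP R4, 4  (cmp 4,4)
JGT L0: not taken
STORE R6, [204] → M[204]=13
halt.
Total executed instructions: 32.

32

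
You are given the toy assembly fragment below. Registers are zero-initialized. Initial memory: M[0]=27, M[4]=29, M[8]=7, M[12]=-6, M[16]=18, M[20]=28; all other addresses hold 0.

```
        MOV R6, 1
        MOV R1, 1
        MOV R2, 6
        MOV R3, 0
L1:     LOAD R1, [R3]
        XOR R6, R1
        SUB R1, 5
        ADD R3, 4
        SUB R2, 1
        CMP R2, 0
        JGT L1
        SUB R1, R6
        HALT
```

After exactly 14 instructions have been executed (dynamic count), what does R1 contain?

after MOV R6, 1: R6=1
after MOV R1, 1: R1=1
after MOV R2, 6: R2=6
after MOV R3, 0: R3=0
after LOAD R1, [R3]: R1=M[0]=27
after XOR R6, R1: R6=1^27=26
after SUB R1, 5: R1=27-5=22
after ADD R3, 4: R3=0+4=4
after SUB R2, 1: R2=6-1=5
CMP R2, 0  (cmp 5,0)
JGT L1: taken
after LOAD R1, [R3]: R1=M[4]=29
after XOR R6, R1: R6=26^29=7
after SUB R1, 5: R1=29-5=24
After step 14: R1 = 24.

24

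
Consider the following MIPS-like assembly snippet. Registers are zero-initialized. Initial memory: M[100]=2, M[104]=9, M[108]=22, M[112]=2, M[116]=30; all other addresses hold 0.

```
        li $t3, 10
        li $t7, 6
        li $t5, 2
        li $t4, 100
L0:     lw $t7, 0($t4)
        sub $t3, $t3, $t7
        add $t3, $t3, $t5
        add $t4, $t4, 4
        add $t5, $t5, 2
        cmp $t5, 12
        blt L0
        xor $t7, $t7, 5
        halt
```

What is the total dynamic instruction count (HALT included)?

after li $t3, 10: $t3=10
after li $t7, 6: $t7=6
after li $t5, 2: $t5=2
after li $t4, 100: $t4=100
after lw $t7, 0($t4): $t7=M[100]=2
after sub $t3, $t3, $t7: $t3=10-2=8
after add $t3, $t3, $t5: $t3=8+2=10
after add $t4, $t4, 4: $t4=100+4=104
after add $t5, $t5, 2: $t5=2+2=4
cmp $t5, 12  (cmp 4,12)
blt L0: taken
after lw $t7, 0($t4): $t7=M[104]=9
after sub $t3, $t3, $t7: $t3=10-9=1
after add $t3, $t3, $t5: $t3=1+4=5
after add $t4, $t4, 4: $t4=104+4=108
after add $t5, $t5, 2: $t5=4+2=6
cmp $t5, 12  (cmp 6,12)
blt L0: taken
after lw $t7, 0($t4): $t7=M[108]=22
after sub $t3, $t3, $t7: $t3=5-22=-17
after add $t3, $t3, $t5: $t3=(-17)+6=-11
after add $t4, $t4, 4: $t4=108+4=112
after add $t5, $t5, 2: $t5=6+2=8
cmp $t5, 12  (cmp 8,12)
blt L0: taken
after lw $t7, 0($t4): $t7=M[112]=2
after sub $t3, $t3, $t7: $t3=(-11)-2=-13
after add $t3, $t3, $t5: $t3=(-13)+8=-5
after add $t4, $t4, 4: $t4=112+4=116
after add $t5, $t5, 2: $t5=8+2=10
cmp $t5, 12  (cmp 10,12)
blt L0: taken
after lw $t7, 0($t4): $t7=M[116]=30
after sub $t3, $t3, $t7: $t3=(-5)-30=-35
after add $t3, $t3, $t5: $t3=(-35)+10=-25
after add $t4, $t4, 4: $t4=116+4=120
after add $t5, $t5, 2: $t5=10+2=12
cmp $t5, 12  (cmp 12,12)
blt L0: not taken
after xor $t7, $t7, 5: $t7=30^5=27
halt.
Total executed instructions: 41.

41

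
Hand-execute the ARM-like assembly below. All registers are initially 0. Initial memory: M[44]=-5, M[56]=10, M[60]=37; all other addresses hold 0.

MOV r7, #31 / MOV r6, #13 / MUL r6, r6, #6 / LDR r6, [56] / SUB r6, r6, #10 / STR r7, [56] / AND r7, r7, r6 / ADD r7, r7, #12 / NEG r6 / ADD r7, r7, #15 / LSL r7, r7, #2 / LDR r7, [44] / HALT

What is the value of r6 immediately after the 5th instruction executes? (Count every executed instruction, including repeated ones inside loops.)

r7=31
r6=13
r6=13*6=78
r6=M[56]=10
r6=10-10=0
After step 5: r6 = 0.

0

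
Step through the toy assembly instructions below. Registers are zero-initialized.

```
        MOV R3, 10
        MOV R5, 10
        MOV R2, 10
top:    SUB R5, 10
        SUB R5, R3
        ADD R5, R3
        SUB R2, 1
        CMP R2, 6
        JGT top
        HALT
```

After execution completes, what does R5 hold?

-30

after MOV R3, 10: R3=10
after MOV R5, 10: R5=10
after MOV R2, 10: R2=10
after SUB R5, 10: R5=10-10=0
after SUB R5, R3: R5=0-10=-10
after ADD R5, R3: R5=(-10)+10=0
after SUB R2, 1: R2=10-1=9
CMP R2, 6  (cmp 9,6)
JGT top: taken
after SUB R5, 10: R5=0-10=-10
after SUB R5, R3: R5=(-10)-10=-20
after ADD R5, R3: R5=(-20)+10=-10
after SUB R2, 1: R2=9-1=8
CMP R2, 6  (cmp 8,6)
JGT top: taken
after SUB R5, 10: R5=(-10)-10=-20
after SUB R5, R3: R5=(-20)-10=-30
after ADD R5, R3: R5=(-30)+10=-20
after SUB R2, 1: R2=8-1=7
CMP R2, 6  (cmp 7,6)
JGT top: taken
after SUB R5, 10: R5=(-20)-10=-30
after SUB R5, R3: R5=(-30)-10=-40
after ADD R5, R3: R5=(-40)+10=-30
after SUB R2, 1: R2=7-1=6
CMP R2, 6  (cmp 6,6)
JGT top: not taken
halt.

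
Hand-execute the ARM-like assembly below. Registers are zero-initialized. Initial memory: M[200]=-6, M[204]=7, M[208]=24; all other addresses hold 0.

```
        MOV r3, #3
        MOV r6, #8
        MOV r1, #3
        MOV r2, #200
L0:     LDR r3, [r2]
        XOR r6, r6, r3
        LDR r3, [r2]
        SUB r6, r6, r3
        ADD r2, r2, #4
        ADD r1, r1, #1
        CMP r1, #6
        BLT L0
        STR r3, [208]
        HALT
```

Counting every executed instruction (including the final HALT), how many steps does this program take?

after MOV r3, #3: r3=3
after MOV r6, #8: r6=8
after MOV r1, #3: r1=3
after MOV r2, #200: r2=200
after LDR r3, [r2]: r3=M[200]=-6
after XOR r6, r6, r3: r6=8^(-6)=-14
after LDR r3, [r2]: r3=M[200]=-6
after SUB r6, r6, r3: r6=(-14)-(-6)=-8
after ADD r2, r2, #4: r2=200+4=204
after ADD r1, r1, #1: r1=3+1=4
CMP r1, #6  (cmp 4,6)
BLT L0: taken
after LDR r3, [r2]: r3=M[204]=7
after XOR r6, r6, r3: r6=(-8)^7=-1
after LDR r3, [r2]: r3=M[204]=7
after SUB r6, r6, r3: r6=(-1)-7=-8
after ADD r2, r2, #4: r2=204+4=208
after ADD r1, r1, #1: r1=4+1=5
CMP r1, #6  (cmp 5,6)
BLT L0: taken
after LDR r3, [r2]: r3=M[208]=24
after XOR r6, r6, r3: r6=(-8)^24=-32
after LDR r3, [r2]: r3=M[208]=24
after SUB r6, r6, r3: r6=(-32)-24=-56
after ADD r2, r2, #4: r2=208+4=212
after ADD r1, r1, #1: r1=5+1=6
CMP r1, #6  (cmp 6,6)
BLT L0: not taken
STR r3, [208] → M[208]=24
halt.
Total executed instructions: 30.

30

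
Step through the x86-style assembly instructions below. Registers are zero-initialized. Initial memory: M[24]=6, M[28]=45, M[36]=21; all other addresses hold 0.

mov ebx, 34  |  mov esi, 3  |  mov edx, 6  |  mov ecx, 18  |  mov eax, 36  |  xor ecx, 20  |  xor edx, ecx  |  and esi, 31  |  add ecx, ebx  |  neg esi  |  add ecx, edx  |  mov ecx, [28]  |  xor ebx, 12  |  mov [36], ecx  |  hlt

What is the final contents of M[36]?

ebx=34
esi=3
edx=6
ecx=18
eax=36
ecx=18^20=6
edx=6^6=0
esi=3&31=3
ecx=6+34=40
esi=-(3)=-3
ecx=40+0=40
ecx=M[28]=45
ebx=34^12=46
mov [36], ecx → M[36]=45
halt.

45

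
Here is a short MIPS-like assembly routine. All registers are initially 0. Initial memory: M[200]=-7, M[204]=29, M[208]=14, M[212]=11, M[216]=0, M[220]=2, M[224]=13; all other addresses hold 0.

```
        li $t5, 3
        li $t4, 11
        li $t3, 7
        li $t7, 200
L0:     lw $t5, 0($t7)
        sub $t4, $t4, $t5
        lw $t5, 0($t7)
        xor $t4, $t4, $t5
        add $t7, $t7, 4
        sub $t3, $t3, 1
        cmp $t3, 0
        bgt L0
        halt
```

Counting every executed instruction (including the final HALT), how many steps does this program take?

$t5=3
$t4=11
$t3=7
$t7=200
$t5=M[200]=-7
$t4=11-(-7)=18
$t5=M[200]=-7
$t4=18^(-7)=-21
$t7=200+4=204
$t3=7-1=6
cmp $t3, 0  (cmp 6,0)
bgt L0: taken
$t5=M[204]=29
$t4=(-21)-29=-50
$t5=M[204]=29
$t4=(-50)^29=-45
$t7=204+4=208
$t3=6-1=5
cmp $t3, 0  (cmp 5,0)
bgt L0: taken
$t5=M[208]=14
$t4=(-45)-14=-59
$t5=M[208]=14
$t4=(-59)^14=-53
$t7=208+4=212
$t3=5-1=4
cmp $t3, 0  (cmp 4,0)
bgt L0: taken
$t5=M[212]=11
$t4=(-53)-11=-64
$t5=M[212]=11
$t4=(-64)^11=-53
$t7=212+4=216
$t3=4-1=3
cmp $t3, 0  (cmp 3,0)
bgt L0: taken
$t5=M[216]=0
$t4=(-53)-0=-53
$t5=M[216]=0
$t4=(-53)^0=-53
$t7=216+4=220
$t3=3-1=2
cmp $t3, 0  (cmp 2,0)
bgt L0: taken
$t5=M[220]=2
$t4=(-53)-2=-55
$t5=M[220]=2
$t4=(-55)^2=-53
$t7=220+4=224
$t3=2-1=1
cmp $t3, 0  (cmp 1,0)
bgt L0: taken
$t5=M[224]=13
$t4=(-53)-13=-66
$t5=M[224]=13
$t4=(-66)^13=-77
$t7=224+4=228
$t3=1-1=0
cmp $t3, 0  (cmp 0,0)
bgt L0: not taken
halt.
Total executed instructions: 61.

61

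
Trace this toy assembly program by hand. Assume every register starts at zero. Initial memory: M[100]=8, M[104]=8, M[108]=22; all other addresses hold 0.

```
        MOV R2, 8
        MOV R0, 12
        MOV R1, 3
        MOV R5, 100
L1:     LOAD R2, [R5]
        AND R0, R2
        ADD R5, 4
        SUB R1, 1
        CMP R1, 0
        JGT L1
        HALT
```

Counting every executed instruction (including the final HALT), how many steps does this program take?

MOV R2, 8 → R2=8
MOV R0, 12 → R0=12
MOV R1, 3 → R1=3
MOV R5, 100 → R5=100
LOAD R2, [R5] → R2=M[100]=8
AND R0, R2 → R0=12&8=8
ADD R5, 4 → R5=100+4=104
SUB R1, 1 → R1=3-1=2
CMP R1, 0  (cmp 2,0)
JGT L1: taken
LOAD R2, [R5] → R2=M[104]=8
AND R0, R2 → R0=8&8=8
ADD R5, 4 → R5=104+4=108
SUB R1, 1 → R1=2-1=1
CMP R1, 0  (cmp 1,0)
JGT L1: taken
LOAD R2, [R5] → R2=M[108]=22
AND R0, R2 → R0=8&22=0
ADD R5, 4 → R5=108+4=112
SUB R1, 1 → R1=1-1=0
CMP R1, 0  (cmp 0,0)
JGT L1: not taken
halt.
Total executed instructions: 23.

23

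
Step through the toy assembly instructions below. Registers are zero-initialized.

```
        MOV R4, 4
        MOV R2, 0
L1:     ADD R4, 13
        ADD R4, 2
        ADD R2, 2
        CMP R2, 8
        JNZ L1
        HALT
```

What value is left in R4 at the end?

R4=4
R2=0
R4=4+13=17
R4=17+2=19
R2=0+2=2
CMP R2, 8  (cmp 2,8)
JNZ L1: taken
R4=19+13=32
R4=32+2=34
R2=2+2=4
CMP R2, 8  (cmp 4,8)
JNZ L1: taken
R4=34+13=47
R4=47+2=49
R2=4+2=6
CMP R2, 8  (cmp 6,8)
JNZ L1: taken
R4=49+13=62
R4=62+2=64
R2=6+2=8
CMP R2, 8  (cmp 8,8)
JNZ L1: not taken
halt.

64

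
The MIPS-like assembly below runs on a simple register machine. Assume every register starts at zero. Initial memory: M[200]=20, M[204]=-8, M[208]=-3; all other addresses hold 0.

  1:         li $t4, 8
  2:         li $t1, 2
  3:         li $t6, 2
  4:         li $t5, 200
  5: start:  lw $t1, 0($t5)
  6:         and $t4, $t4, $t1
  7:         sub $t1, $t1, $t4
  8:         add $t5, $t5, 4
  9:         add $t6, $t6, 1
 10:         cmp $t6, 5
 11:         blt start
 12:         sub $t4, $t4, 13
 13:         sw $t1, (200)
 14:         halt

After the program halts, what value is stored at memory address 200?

$t4=8
$t1=2
$t6=2
$t5=200
$t1=M[200]=20
$t4=8&20=0
$t1=20-0=20
$t5=200+4=204
$t6=2+1=3
cmp $t6, 5  (cmp 3,5)
blt start: taken
$t1=M[204]=-8
$t4=0&(-8)=0
$t1=(-8)-0=-8
$t5=204+4=208
$t6=3+1=4
cmp $t6, 5  (cmp 4,5)
blt start: taken
$t1=M[208]=-3
$t4=0&(-3)=0
$t1=(-3)-0=-3
$t5=208+4=212
$t6=4+1=5
cmp $t6, 5  (cmp 5,5)
blt start: not taken
$t4=0-13=-13
sw $t1, (200) → M[200]=-3
halt.

-3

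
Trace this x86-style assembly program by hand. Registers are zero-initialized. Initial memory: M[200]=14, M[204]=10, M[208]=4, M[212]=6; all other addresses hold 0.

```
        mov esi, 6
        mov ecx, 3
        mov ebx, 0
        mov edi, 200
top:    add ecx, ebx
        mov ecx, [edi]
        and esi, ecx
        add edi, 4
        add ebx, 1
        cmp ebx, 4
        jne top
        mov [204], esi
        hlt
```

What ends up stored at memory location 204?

after mov esi, 6: esi=6
after mov ecx, 3: ecx=3
after mov ebx, 0: ebx=0
after mov edi, 200: edi=200
after add ecx, ebx: ecx=3+0=3
after mov ecx, [edi]: ecx=M[200]=14
after and esi, ecx: esi=6&14=6
after add edi, 4: edi=200+4=204
after add ebx, 1: ebx=0+1=1
cmp ebx, 4  (cmp 1,4)
jne top: taken
after add ecx, ebx: ecx=14+1=15
after mov ecx, [edi]: ecx=M[204]=10
after and esi, ecx: esi=6&10=2
after add edi, 4: edi=204+4=208
after add ebx, 1: ebx=1+1=2
cmp ebx, 4  (cmp 2,4)
jne top: taken
after add ecx, ebx: ecx=10+2=12
after mov ecx, [edi]: ecx=M[208]=4
after and esi, ecx: esi=2&4=0
after add edi, 4: edi=208+4=212
after add ebx, 1: ebx=2+1=3
cmp ebx, 4  (cmp 3,4)
jne top: taken
after add ecx, ebx: ecx=4+3=7
after mov ecx, [edi]: ecx=M[212]=6
after and esi, ecx: esi=0&6=0
after add edi, 4: edi=212+4=216
after add ebx, 1: ebx=3+1=4
cmp ebx, 4  (cmp 4,4)
jne top: not taken
mov [204], esi → M[204]=0
halt.

0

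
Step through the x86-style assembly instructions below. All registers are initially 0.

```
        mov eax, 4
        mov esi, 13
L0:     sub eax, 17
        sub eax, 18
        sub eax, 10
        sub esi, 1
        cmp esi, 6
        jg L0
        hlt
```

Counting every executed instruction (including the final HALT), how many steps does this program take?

45

eax=4
esi=13
eax=4-17=-13
eax=(-13)-18=-31
eax=(-31)-10=-41
esi=13-1=12
cmp esi, 6  (cmp 12,6)
jg L0: taken
eax=(-41)-17=-58
eax=(-58)-18=-76
eax=(-76)-10=-86
esi=12-1=11
cmp esi, 6  (cmp 11,6)
jg L0: taken
eax=(-86)-17=-103
eax=(-103)-18=-121
eax=(-121)-10=-131
esi=11-1=10
cmp esi, 6  (cmp 10,6)
jg L0: taken
eax=(-131)-17=-148
eax=(-148)-18=-166
eax=(-166)-10=-176
esi=10-1=9
cmp esi, 6  (cmp 9,6)
jg L0: taken
eax=(-176)-17=-193
eax=(-193)-18=-211
eax=(-211)-10=-221
esi=9-1=8
cmp esi, 6  (cmp 8,6)
jg L0: taken
eax=(-221)-17=-238
eax=(-238)-18=-256
eax=(-256)-10=-266
esi=8-1=7
cmp esi, 6  (cmp 7,6)
jg L0: taken
eax=(-266)-17=-283
eax=(-283)-18=-301
eax=(-301)-10=-311
esi=7-1=6
cmp esi, 6  (cmp 6,6)
jg L0: not taken
halt.
Total executed instructions: 45.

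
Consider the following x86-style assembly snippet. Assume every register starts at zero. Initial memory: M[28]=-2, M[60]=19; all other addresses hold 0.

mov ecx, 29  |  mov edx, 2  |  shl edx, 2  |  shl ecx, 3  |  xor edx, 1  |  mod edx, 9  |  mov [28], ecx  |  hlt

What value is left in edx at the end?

0

after mov ecx, 29: ecx=29
after mov edx, 2: edx=2
after shl edx, 2: edx=2<<2=8
after shl ecx, 3: ecx=29<<3=232
after xor edx, 1: edx=8^1=9
after mod edx, 9: edx=9%9=0
mov [28], ecx → M[28]=232
halt.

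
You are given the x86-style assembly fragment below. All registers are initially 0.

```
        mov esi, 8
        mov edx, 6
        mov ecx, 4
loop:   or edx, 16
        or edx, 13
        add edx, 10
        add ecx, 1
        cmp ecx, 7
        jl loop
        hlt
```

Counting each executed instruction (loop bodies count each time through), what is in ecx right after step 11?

mov esi, 8 → esi=8
mov edx, 6 → edx=6
mov ecx, 4 → ecx=4
or edx, 16 → edx=6|16=22
or edx, 13 → edx=22|13=31
add edx, 10 → edx=31+10=41
add ecx, 1 → ecx=4+1=5
cmp ecx, 7  (cmp 5,7)
jl loop: taken
or edx, 16 → edx=41|16=57
or edx, 13 → edx=57|13=61
After step 11: ecx = 5.

5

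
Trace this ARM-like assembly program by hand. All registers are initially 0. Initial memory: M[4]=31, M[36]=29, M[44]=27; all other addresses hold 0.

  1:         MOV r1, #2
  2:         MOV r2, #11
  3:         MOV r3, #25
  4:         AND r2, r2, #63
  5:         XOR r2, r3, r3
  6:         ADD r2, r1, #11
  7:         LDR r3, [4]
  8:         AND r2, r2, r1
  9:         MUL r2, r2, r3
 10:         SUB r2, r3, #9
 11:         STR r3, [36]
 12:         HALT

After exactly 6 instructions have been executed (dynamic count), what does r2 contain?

13

after MOV r1, #2: r1=2
after MOV r2, #11: r2=11
after MOV r3, #25: r3=25
after AND r2, r2, #63: r2=11&63=11
after XOR r2, r3, r3: r2=25^25=0
after ADD r2, r1, #11: r2=2+11=13
After step 6: r2 = 13.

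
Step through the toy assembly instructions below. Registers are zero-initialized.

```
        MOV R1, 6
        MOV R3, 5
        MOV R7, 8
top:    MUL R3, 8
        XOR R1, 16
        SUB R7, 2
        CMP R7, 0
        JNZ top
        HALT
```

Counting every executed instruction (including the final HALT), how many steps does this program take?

after MOV R1, 6: R1=6
after MOV R3, 5: R3=5
after MOV R7, 8: R7=8
after MUL R3, 8: R3=5*8=40
after XOR R1, 16: R1=6^16=22
after SUB R7, 2: R7=8-2=6
CMP R7, 0  (cmp 6,0)
JNZ top: taken
after MUL R3, 8: R3=40*8=320
after XOR R1, 16: R1=22^16=6
after SUB R7, 2: R7=6-2=4
CMP R7, 0  (cmp 4,0)
JNZ top: taken
after MUL R3, 8: R3=320*8=2560
after XOR R1, 16: R1=6^16=22
after SUB R7, 2: R7=4-2=2
CMP R7, 0  (cmp 2,0)
JNZ top: taken
after MUL R3, 8: R3=2560*8=20480
after XOR R1, 16: R1=22^16=6
after SUB R7, 2: R7=2-2=0
CMP R7, 0  (cmp 0,0)
JNZ top: not taken
halt.
Total executed instructions: 24.

24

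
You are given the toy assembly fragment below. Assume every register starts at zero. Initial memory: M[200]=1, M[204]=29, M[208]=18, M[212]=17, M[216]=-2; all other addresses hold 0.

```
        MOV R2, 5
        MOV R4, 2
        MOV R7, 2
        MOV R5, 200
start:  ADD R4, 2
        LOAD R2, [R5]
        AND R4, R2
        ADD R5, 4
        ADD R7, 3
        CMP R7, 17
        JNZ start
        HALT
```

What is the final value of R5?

R2=5
R4=2
R7=2
R5=200
R4=2+2=4
R2=M[200]=1
R4=4&1=0
R5=200+4=204
R7=2+3=5
CMP R7, 17  (cmp 5,17)
JNZ start: taken
R4=0+2=2
R2=M[204]=29
R4=2&29=0
R5=204+4=208
R7=5+3=8
CMP R7, 17  (cmp 8,17)
JNZ start: taken
R4=0+2=2
R2=M[208]=18
R4=2&18=2
R5=208+4=212
R7=8+3=11
CMP R7, 17  (cmp 11,17)
JNZ start: taken
R4=2+2=4
R2=M[212]=17
R4=4&17=0
R5=212+4=216
R7=11+3=14
CMP R7, 17  (cmp 14,17)
JNZ start: taken
R4=0+2=2
R2=M[216]=-2
R4=2&(-2)=2
R5=216+4=220
R7=14+3=17
CMP R7, 17  (cmp 17,17)
JNZ start: not taken
halt.

220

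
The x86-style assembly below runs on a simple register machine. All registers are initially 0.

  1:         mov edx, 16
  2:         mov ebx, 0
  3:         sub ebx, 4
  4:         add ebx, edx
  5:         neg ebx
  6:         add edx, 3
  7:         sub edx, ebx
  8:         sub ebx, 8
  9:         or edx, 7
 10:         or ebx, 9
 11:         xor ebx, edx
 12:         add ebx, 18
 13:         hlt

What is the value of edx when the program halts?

edx=16
ebx=0
ebx=0-4=-4
ebx=(-4)+16=12
ebx=-(12)=-12
edx=16+3=19
edx=19-(-12)=31
ebx=(-12)-8=-20
edx=31|7=31
ebx=(-20)|9=-19
ebx=(-19)^31=-14
ebx=(-14)+18=4
halt.

31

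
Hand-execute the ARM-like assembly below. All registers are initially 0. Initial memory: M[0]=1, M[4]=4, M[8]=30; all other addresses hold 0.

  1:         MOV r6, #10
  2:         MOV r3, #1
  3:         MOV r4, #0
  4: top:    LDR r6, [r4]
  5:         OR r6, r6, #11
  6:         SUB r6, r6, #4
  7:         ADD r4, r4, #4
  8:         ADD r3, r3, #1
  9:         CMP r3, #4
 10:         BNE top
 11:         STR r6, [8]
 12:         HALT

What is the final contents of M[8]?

27

after MOV r6, #10: r6=10
after MOV r3, #1: r3=1
after MOV r4, #0: r4=0
after LDR r6, [r4]: r6=M[0]=1
after OR r6, r6, #11: r6=1|11=11
after SUB r6, r6, #4: r6=11-4=7
after ADD r4, r4, #4: r4=0+4=4
after ADD r3, r3, #1: r3=1+1=2
CMP r3, #4  (cmp 2,4)
BNE top: taken
after LDR r6, [r4]: r6=M[4]=4
after OR r6, r6, #11: r6=4|11=15
after SUB r6, r6, #4: r6=15-4=11
after ADD r4, r4, #4: r4=4+4=8
after ADD r3, r3, #1: r3=2+1=3
CMP r3, #4  (cmp 3,4)
BNE top: taken
after LDR r6, [r4]: r6=M[8]=30
after OR r6, r6, #11: r6=30|11=31
after SUB r6, r6, #4: r6=31-4=27
after ADD r4, r4, #4: r4=8+4=12
after ADD r3, r3, #1: r3=3+1=4
CMP r3, #4  (cmp 4,4)
BNE top: not taken
STR r6, [8] → M[8]=27
halt.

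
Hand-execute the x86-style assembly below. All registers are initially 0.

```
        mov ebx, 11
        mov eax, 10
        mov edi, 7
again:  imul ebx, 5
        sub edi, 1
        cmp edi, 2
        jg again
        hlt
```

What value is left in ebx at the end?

34375

mov ebx, 11 → ebx=11
mov eax, 10 → eax=10
mov edi, 7 → edi=7
imul ebx, 5 → ebx=11*5=55
sub edi, 1 → edi=7-1=6
cmp edi, 2  (cmp 6,2)
jg again: taken
imul ebx, 5 → ebx=55*5=275
sub edi, 1 → edi=6-1=5
cmp edi, 2  (cmp 5,2)
jg again: taken
imul ebx, 5 → ebx=275*5=1375
sub edi, 1 → edi=5-1=4
cmp edi, 2  (cmp 4,2)
jg again: taken
imul ebx, 5 → ebx=1375*5=6875
sub edi, 1 → edi=4-1=3
cmp edi, 2  (cmp 3,2)
jg again: taken
imul ebx, 5 → ebx=6875*5=34375
sub edi, 1 → edi=3-1=2
cmp edi, 2  (cmp 2,2)
jg again: not taken
halt.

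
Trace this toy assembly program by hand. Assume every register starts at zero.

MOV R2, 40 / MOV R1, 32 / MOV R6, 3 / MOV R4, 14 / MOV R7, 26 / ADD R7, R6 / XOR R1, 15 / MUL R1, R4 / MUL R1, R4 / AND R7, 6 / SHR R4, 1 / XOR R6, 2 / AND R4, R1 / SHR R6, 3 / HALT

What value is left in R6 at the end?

0

R2=40
R1=32
R6=3
R4=14
R7=26
R7=26+3=29
R1=32^15=47
R1=47*14=658
R1=658*14=9212
R7=29&6=4
R4=14>>1=7
R6=3^2=1
R4=7&9212=4
R6=1>>3=0
halt.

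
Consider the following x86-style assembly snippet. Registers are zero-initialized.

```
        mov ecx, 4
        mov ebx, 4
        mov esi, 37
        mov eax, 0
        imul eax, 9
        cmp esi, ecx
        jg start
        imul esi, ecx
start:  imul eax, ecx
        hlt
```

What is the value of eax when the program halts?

after mov ecx, 4: ecx=4
after mov ebx, 4: ebx=4
after mov esi, 37: esi=37
after mov eax, 0: eax=0
after imul eax, 9: eax=0*9=0
cmp esi, ecx  (cmp 37,4)
jg start: taken
after imul eax, ecx: eax=0*4=0
halt.

0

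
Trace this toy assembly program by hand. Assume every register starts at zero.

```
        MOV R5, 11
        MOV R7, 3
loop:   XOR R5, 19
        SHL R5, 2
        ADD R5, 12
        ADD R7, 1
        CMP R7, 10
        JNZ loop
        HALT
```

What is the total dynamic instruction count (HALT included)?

45

MOV R5, 11 → R5=11
MOV R7, 3 → R7=3
XOR R5, 19 → R5=11^19=24
SHL R5, 2 → R5=24<<2=96
ADD R5, 12 → R5=96+12=108
ADD R7, 1 → R7=3+1=4
CMP R7, 10  (cmp 4,10)
JNZ loop: taken
XOR R5, 19 → R5=108^19=127
SHL R5, 2 → R5=127<<2=508
ADD R5, 12 → R5=508+12=520
ADD R7, 1 → R7=4+1=5
CMP R7, 10  (cmp 5,10)
JNZ loop: taken
XOR R5, 19 → R5=520^19=539
SHL R5, 2 → R5=539<<2=2156
ADD R5, 12 → R5=2156+12=2168
ADD R7, 1 → R7=5+1=6
CMP R7, 10  (cmp 6,10)
JNZ loop: taken
XOR R5, 19 → R5=2168^19=2155
SHL R5, 2 → R5=2155<<2=8620
ADD R5, 12 → R5=8620+12=8632
ADD R7, 1 → R7=6+1=7
CMP R7, 10  (cmp 7,10)
JNZ loop: taken
XOR R5, 19 → R5=8632^19=8619
SHL R5, 2 → R5=8619<<2=34476
ADD R5, 12 → R5=34476+12=34488
ADD R7, 1 → R7=7+1=8
CMP R7, 10  (cmp 8,10)
JNZ loop: taken
XOR R5, 19 → R5=34488^19=34475
SHL R5, 2 → R5=34475<<2=137900
ADD R5, 12 → R5=137900+12=137912
ADD R7, 1 → R7=8+1=9
CMP R7, 10  (cmp 9,10)
JNZ loop: taken
XOR R5, 19 → R5=137912^19=137899
SHL R5, 2 → R5=137899<<2=551596
ADD R5, 12 → R5=551596+12=551608
ADD R7, 1 → R7=9+1=10
CMP R7, 10  (cmp 10,10)
JNZ loop: not taken
halt.
Total executed instructions: 45.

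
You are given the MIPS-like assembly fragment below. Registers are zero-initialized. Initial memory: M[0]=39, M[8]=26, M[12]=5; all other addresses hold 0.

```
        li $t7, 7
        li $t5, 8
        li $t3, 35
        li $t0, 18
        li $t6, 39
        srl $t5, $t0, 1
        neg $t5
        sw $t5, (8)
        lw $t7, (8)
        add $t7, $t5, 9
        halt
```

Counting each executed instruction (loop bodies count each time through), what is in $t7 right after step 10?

0

li $t7, 7 → $t7=7
li $t5, 8 → $t5=8
li $t3, 35 → $t3=35
li $t0, 18 → $t0=18
li $t6, 39 → $t6=39
srl $t5, $t0, 1 → $t5=18>>1=9
neg $t5 → $t5=-(9)=-9
sw $t5, (8) → M[8]=-9
lw $t7, (8) → $t7=M[8]=-9
add $t7, $t5, 9 → $t7=(-9)+9=0
After step 10: $t7 = 0.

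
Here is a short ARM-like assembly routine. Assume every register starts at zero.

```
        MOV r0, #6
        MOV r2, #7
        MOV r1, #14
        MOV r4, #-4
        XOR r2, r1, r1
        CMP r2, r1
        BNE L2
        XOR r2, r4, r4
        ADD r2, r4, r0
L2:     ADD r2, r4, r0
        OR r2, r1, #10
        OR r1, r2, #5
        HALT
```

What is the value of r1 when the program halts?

15

after MOV r0, #6: r0=6
after MOV r2, #7: r2=7
after MOV r1, #14: r1=14
after MOV r4, #-4: r4=-4
after XOR r2, r1, r1: r2=14^14=0
CMP r2, r1  (cmp 0,14)
BNE L2: taken
after ADD r2, r4, r0: r2=(-4)+6=2
after OR r2, r1, #10: r2=14|10=14
after OR r1, r2, #5: r1=14|5=15
halt.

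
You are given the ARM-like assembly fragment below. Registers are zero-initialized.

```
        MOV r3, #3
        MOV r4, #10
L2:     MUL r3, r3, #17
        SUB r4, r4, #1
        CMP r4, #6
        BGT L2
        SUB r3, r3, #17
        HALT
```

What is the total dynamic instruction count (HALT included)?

after MOV r3, #3: r3=3
after MOV r4, #10: r4=10
after MUL r3, r3, #17: r3=3*17=51
after SUB r4, r4, #1: r4=10-1=9
CMP r4, #6  (cmp 9,6)
BGT L2: taken
after MUL r3, r3, #17: r3=51*17=867
after SUB r4, r4, #1: r4=9-1=8
CMP r4, #6  (cmp 8,6)
BGT L2: taken
after MUL r3, r3, #17: r3=867*17=14739
after SUB r4, r4, #1: r4=8-1=7
CMP r4, #6  (cmp 7,6)
BGT L2: taken
after MUL r3, r3, #17: r3=14739*17=250563
after SUB r4, r4, #1: r4=7-1=6
CMP r4, #6  (cmp 6,6)
BGT L2: not taken
after SUB r3, r3, #17: r3=250563-17=250546
halt.
Total executed instructions: 20.

20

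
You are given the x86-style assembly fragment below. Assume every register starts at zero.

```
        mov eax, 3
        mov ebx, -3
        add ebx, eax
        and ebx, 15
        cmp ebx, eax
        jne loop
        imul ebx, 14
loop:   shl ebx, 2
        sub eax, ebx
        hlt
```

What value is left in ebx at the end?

after mov eax, 3: eax=3
after mov ebx, -3: ebx=-3
after add ebx, eax: ebx=(-3)+3=0
after and ebx, 15: ebx=0&15=0
cmp ebx, eax  (cmp 0,3)
jne loop: taken
after shl ebx, 2: ebx=0<<2=0
after sub eax, ebx: eax=3-0=3
halt.

0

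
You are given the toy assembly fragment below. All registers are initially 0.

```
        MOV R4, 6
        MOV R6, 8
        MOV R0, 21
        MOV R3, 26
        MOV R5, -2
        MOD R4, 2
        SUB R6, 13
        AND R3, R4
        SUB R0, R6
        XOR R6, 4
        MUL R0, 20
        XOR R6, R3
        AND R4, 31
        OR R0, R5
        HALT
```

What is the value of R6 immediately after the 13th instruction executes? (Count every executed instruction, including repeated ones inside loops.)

-1

after MOV R4, 6: R4=6
after MOV R6, 8: R6=8
after MOV R0, 21: R0=21
after MOV R3, 26: R3=26
after MOV R5, -2: R5=-2
after MOD R4, 2: R4=6%2=0
after SUB R6, 13: R6=8-13=-5
after AND R3, R4: R3=26&0=0
after SUB R0, R6: R0=21-(-5)=26
after XOR R6, 4: R6=(-5)^4=-1
after MUL R0, 20: R0=26*20=520
after XOR R6, R3: R6=(-1)^0=-1
after AND R4, 31: R4=0&31=0
After step 13: R6 = -1.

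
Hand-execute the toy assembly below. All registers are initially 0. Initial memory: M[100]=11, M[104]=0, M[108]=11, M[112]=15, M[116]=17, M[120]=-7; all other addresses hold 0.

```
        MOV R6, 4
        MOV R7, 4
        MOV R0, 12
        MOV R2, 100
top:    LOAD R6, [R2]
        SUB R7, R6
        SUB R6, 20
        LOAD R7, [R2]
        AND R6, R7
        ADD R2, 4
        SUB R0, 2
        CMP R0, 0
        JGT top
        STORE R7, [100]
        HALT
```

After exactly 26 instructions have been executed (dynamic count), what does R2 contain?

108

MOV R6, 4 → R6=4
MOV R7, 4 → R7=4
MOV R0, 12 → R0=12
MOV R2, 100 → R2=100
LOAD R6, [R2] → R6=M[100]=11
SUB R7, R6 → R7=4-11=-7
SUB R6, 20 → R6=11-20=-9
LOAD R7, [R2] → R7=M[100]=11
AND R6, R7 → R6=(-9)&11=3
ADD R2, 4 → R2=100+4=104
SUB R0, 2 → R0=12-2=10
CMP R0, 0  (cmp 10,0)
JGT top: taken
LOAD R6, [R2] → R6=M[104]=0
SUB R7, R6 → R7=11-0=11
SUB R6, 20 → R6=0-20=-20
LOAD R7, [R2] → R7=M[104]=0
AND R6, R7 → R6=(-20)&0=0
ADD R2, 4 → R2=104+4=108
SUB R0, 2 → R0=10-2=8
CMP R0, 0  (cmp 8,0)
JGT top: taken
LOAD R6, [R2] → R6=M[108]=11
SUB R7, R6 → R7=0-11=-11
SUB R6, 20 → R6=11-20=-9
LOAD R7, [R2] → R7=M[108]=11
After step 26: R2 = 108.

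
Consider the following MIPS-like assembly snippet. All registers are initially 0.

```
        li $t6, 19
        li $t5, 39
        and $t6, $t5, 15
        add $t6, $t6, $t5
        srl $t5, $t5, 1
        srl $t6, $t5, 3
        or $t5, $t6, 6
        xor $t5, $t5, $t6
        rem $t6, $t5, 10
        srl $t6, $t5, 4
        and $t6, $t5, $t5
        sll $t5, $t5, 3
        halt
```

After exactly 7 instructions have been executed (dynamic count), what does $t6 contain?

2

after li $t6, 19: $t6=19
after li $t5, 39: $t5=39
after and $t6, $t5, 15: $t6=39&15=7
after add $t6, $t6, $t5: $t6=7+39=46
after srl $t5, $t5, 1: $t5=39>>1=19
after srl $t6, $t5, 3: $t6=19>>3=2
after or $t5, $t6, 6: $t5=2|6=6
After step 7: $t6 = 2.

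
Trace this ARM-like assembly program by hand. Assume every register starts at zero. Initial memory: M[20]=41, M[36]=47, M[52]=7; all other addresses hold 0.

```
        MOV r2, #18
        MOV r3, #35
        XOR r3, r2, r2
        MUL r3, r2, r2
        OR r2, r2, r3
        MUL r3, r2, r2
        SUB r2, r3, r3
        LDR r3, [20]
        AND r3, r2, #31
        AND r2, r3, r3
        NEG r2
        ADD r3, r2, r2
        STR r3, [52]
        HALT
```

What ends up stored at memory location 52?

0

after MOV r2, #18: r2=18
after MOV r3, #35: r3=35
after XOR r3, r2, r2: r3=18^18=0
after MUL r3, r2, r2: r3=18*18=324
after OR r2, r2, r3: r2=18|324=342
after MUL r3, r2, r2: r3=342*342=116964
after SUB r2, r3, r3: r2=116964-116964=0
after LDR r3, [20]: r3=M[20]=41
after AND r3, r2, #31: r3=0&31=0
after AND r2, r3, r3: r2=0&0=0
after NEG r2: r2=-(0)=0
after ADD r3, r2, r2: r3=0+0=0
STR r3, [52] → M[52]=0
halt.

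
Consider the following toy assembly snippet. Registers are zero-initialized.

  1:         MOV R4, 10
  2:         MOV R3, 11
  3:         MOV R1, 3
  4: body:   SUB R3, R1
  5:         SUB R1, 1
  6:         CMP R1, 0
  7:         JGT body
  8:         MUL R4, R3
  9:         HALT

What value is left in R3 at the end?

5

R4=10
R3=11
R1=3
R3=11-3=8
R1=3-1=2
CMP R1, 0  (cmp 2,0)
JGT body: taken
R3=8-2=6
R1=2-1=1
CMP R1, 0  (cmp 1,0)
JGT body: taken
R3=6-1=5
R1=1-1=0
CMP R1, 0  (cmp 0,0)
JGT body: not taken
R4=10*5=50
halt.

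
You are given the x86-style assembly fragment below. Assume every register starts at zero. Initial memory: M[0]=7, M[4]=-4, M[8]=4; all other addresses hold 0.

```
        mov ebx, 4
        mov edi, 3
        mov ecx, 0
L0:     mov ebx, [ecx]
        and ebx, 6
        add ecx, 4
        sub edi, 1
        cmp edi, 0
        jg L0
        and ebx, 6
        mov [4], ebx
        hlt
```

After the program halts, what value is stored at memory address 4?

mov ebx, 4 → ebx=4
mov edi, 3 → edi=3
mov ecx, 0 → ecx=0
mov ebx, [ecx] → ebx=M[0]=7
and ebx, 6 → ebx=7&6=6
add ecx, 4 → ecx=0+4=4
sub edi, 1 → edi=3-1=2
cmp edi, 0  (cmp 2,0)
jg L0: taken
mov ebx, [ecx] → ebx=M[4]=-4
and ebx, 6 → ebx=(-4)&6=4
add ecx, 4 → ecx=4+4=8
sub edi, 1 → edi=2-1=1
cmp edi, 0  (cmp 1,0)
jg L0: taken
mov ebx, [ecx] → ebx=M[8]=4
and ebx, 6 → ebx=4&6=4
add ecx, 4 → ecx=8+4=12
sub edi, 1 → edi=1-1=0
cmp edi, 0  (cmp 0,0)
jg L0: not taken
and ebx, 6 → ebx=4&6=4
mov [4], ebx → M[4]=4
halt.

4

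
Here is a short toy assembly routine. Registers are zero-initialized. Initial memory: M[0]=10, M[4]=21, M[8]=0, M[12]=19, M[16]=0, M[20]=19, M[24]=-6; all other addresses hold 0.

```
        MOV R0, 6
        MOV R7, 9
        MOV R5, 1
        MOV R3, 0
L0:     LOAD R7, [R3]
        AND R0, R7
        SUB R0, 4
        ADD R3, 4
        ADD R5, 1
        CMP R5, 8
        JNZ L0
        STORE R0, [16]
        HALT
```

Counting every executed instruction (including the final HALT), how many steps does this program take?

after MOV R0, 6: R0=6
after MOV R7, 9: R7=9
after MOV R5, 1: R5=1
after MOV R3, 0: R3=0
after LOAD R7, [R3]: R7=M[0]=10
after AND R0, R7: R0=6&10=2
after SUB R0, 4: R0=2-4=-2
after ADD R3, 4: R3=0+4=4
after ADD R5, 1: R5=1+1=2
CMP R5, 8  (cmp 2,8)
JNZ L0: taken
after LOAD R7, [R3]: R7=M[4]=21
after AND R0, R7: R0=(-2)&21=20
after SUB R0, 4: R0=20-4=16
after ADD R3, 4: R3=4+4=8
after ADD R5, 1: R5=2+1=3
CMP R5, 8  (cmp 3,8)
JNZ L0: taken
after LOAD R7, [R3]: R7=M[8]=0
after AND R0, R7: R0=16&0=0
after SUB R0, 4: R0=0-4=-4
after ADD R3, 4: R3=8+4=12
after ADD R5, 1: R5=3+1=4
CMP R5, 8  (cmp 4,8)
JNZ L0: taken
after LOAD R7, [R3]: R7=M[12]=19
after AND R0, R7: R0=(-4)&19=16
after SUB R0, 4: R0=16-4=12
after ADD R3, 4: R3=12+4=16
after ADD R5, 1: R5=4+1=5
CMP R5, 8  (cmp 5,8)
JNZ L0: taken
after LOAD R7, [R3]: R7=M[16]=0
after AND R0, R7: R0=12&0=0
after SUB R0, 4: R0=0-4=-4
after ADD R3, 4: R3=16+4=20
after ADD R5, 1: R5=5+1=6
CMP R5, 8  (cmp 6,8)
JNZ L0: taken
after LOAD R7, [R3]: R7=M[20]=19
after AND R0, R7: R0=(-4)&19=16
after SUB R0, 4: R0=16-4=12
after ADD R3, 4: R3=20+4=24
after ADD R5, 1: R5=6+1=7
CMP R5, 8  (cmp 7,8)
JNZ L0: taken
after LOAD R7, [R3]: R7=M[24]=-6
after AND R0, R7: R0=12&(-6)=8
after SUB R0, 4: R0=8-4=4
after ADD R3, 4: R3=24+4=28
after ADD R5, 1: R5=7+1=8
CMP R5, 8  (cmp 8,8)
JNZ L0: not taken
STORE R0, [16] → M[16]=4
halt.
Total executed instructions: 55.

55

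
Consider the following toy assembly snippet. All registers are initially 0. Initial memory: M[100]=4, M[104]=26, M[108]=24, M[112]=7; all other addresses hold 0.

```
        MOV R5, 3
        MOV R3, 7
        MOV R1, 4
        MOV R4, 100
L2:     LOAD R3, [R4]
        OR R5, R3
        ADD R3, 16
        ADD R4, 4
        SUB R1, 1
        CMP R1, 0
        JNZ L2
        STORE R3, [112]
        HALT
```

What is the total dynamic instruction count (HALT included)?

34

R5=3
R3=7
R1=4
R4=100
R3=M[100]=4
R5=3|4=7
R3=4+16=20
R4=100+4=104
R1=4-1=3
CMP R1, 0  (cmp 3,0)
JNZ L2: taken
R3=M[104]=26
R5=7|26=31
R3=26+16=42
R4=104+4=108
R1=3-1=2
CMP R1, 0  (cmp 2,0)
JNZ L2: taken
R3=M[108]=24
R5=31|24=31
R3=24+16=40
R4=108+4=112
R1=2-1=1
CMP R1, 0  (cmp 1,0)
JNZ L2: taken
R3=M[112]=7
R5=31|7=31
R3=7+16=23
R4=112+4=116
R1=1-1=0
CMP R1, 0  (cmp 0,0)
JNZ L2: not taken
STORE R3, [112] → M[112]=23
halt.
Total executed instructions: 34.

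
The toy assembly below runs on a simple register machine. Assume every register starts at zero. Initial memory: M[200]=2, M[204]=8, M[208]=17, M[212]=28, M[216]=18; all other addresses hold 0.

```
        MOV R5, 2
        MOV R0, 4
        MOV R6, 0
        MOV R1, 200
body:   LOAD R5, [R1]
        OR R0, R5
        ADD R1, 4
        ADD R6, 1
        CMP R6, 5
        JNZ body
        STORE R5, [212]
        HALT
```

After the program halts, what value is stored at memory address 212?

18

MOV R5, 2 → R5=2
MOV R0, 4 → R0=4
MOV R6, 0 → R6=0
MOV R1, 200 → R1=200
LOAD R5, [R1] → R5=M[200]=2
OR R0, R5 → R0=4|2=6
ADD R1, 4 → R1=200+4=204
ADD R6, 1 → R6=0+1=1
CMP R6, 5  (cmp 1,5)
JNZ body: taken
LOAD R5, [R1] → R5=M[204]=8
OR R0, R5 → R0=6|8=14
ADD R1, 4 → R1=204+4=208
ADD R6, 1 → R6=1+1=2
CMP R6, 5  (cmp 2,5)
JNZ body: taken
LOAD R5, [R1] → R5=M[208]=17
OR R0, R5 → R0=14|17=31
ADD R1, 4 → R1=208+4=212
ADD R6, 1 → R6=2+1=3
CMP R6, 5  (cmp 3,5)
JNZ body: taken
LOAD R5, [R1] → R5=M[212]=28
OR R0, R5 → R0=31|28=31
ADD R1, 4 → R1=212+4=216
ADD R6, 1 → R6=3+1=4
CMP R6, 5  (cmp 4,5)
JNZ body: taken
LOAD R5, [R1] → R5=M[216]=18
OR R0, R5 → R0=31|18=31
ADD R1, 4 → R1=216+4=220
ADD R6, 1 → R6=4+1=5
CMP R6, 5  (cmp 5,5)
JNZ body: not taken
STORE R5, [212] → M[212]=18
halt.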